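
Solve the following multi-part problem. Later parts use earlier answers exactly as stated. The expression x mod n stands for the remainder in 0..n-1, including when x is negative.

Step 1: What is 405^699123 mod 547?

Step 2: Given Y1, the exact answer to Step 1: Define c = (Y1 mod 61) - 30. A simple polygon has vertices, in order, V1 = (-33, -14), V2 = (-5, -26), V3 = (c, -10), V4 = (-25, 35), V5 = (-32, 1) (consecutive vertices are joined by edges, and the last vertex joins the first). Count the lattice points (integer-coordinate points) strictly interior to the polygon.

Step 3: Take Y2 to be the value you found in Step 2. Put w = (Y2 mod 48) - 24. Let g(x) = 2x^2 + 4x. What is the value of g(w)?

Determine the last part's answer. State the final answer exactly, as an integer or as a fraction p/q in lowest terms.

Step 1: squarings mod 547: 405^1=405, 405^2=472, 405^4=155, 405^8=504, 405^16=208, 405^32=51, 405^64=413, 405^128=452, 405^256=273, 405^512=137, 405^1024=171, 405^2048=250, 405^4096=142, 405^8192=472, 405^16384=155, 405^32768=504, 405^65536=208, 405^131072=51, 405^262144=413, 405^524288=452; 405^699123 = 405^1 * 405^2 * 405^16 * 405^32 * 405^64 * 405^128 * 405^512 * 405^2048 * 405^8192 * 405^32768 * 405^131072 * 405^524288 = 98 (mod 547); answer 98
Step 2: Y1 = 98; c = 7; cross terms: (-33*-26 - -5*-14)=788, (-5*-10 - 7*-26)=232, (7*35 - -25*-10)=-5, (-25*1 - -32*35)=1095, (-32*-14 - -33*1)=481; twice the area = |2591| = 2591; area = 2591/2; boundary points = 4 + 4 + 1 + 1 + 1 = 11; strictly interior points = area - boundary/2 + 1 = 1291; answer 1291
Step 3: Y2 = 1291; w = 19; 2*(19)^2 + 4*(19)^1 = (722) + (76) = 798; answer 798

798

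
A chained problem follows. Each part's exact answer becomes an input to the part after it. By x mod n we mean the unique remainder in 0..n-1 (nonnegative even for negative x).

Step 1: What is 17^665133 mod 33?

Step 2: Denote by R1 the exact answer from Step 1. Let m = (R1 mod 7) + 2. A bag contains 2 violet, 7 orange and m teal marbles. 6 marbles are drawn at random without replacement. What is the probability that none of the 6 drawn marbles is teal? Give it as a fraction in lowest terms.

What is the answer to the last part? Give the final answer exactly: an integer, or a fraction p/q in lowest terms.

1/11

Step 1: squarings mod 33: 17^1=17, 17^2=25, 17^4=31, 17^8=4, 17^16=16, 17^32=25, 17^64=31, 17^128=4, 17^256=16, 17^512=25, 17^1024=31, 17^2048=4, 17^4096=16, 17^8192=25, 17^16384=31, 17^32768=4, 17^65536=16, 17^131072=25, 17^262144=31, 17^524288=4; 17^665133 = 17^1 * 17^4 * 17^8 * 17^32 * 17^512 * 17^1024 * 17^8192 * 17^131072 * 17^524288 = 29 (mod 33); answer 29
Step 2: R1 = 29; m = 3; total draws C(12,6) = 924; favorable C(9,6) = 84; P = 1/11; answer 1/11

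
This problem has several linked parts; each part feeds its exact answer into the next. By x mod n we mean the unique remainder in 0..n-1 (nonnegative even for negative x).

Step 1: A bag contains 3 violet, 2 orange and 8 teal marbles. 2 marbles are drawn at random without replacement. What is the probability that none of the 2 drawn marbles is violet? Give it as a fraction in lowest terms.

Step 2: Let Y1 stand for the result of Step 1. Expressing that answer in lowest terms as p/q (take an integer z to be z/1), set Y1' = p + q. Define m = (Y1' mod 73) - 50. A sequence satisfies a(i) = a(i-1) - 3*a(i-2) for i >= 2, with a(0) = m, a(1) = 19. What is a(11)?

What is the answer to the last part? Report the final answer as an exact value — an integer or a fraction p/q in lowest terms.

5644

Step 1: total draws C(13,2) = 78; favorable C(10,2) = 45; P = 15/26; answer 15/26
Step 2: Y1 = 15/26; threaded value p + q = 41; m = -9; a(2) = 1*(19) - 3*(-9) = 46; iterating: a(2)=46, a(3)=-11, a(4)=-149, a(5)=-116, a(6)=331, a(7)=679, a(8)=-314, a(9)=-2351, a(10)=-1409, a(11)=5644; answer 5644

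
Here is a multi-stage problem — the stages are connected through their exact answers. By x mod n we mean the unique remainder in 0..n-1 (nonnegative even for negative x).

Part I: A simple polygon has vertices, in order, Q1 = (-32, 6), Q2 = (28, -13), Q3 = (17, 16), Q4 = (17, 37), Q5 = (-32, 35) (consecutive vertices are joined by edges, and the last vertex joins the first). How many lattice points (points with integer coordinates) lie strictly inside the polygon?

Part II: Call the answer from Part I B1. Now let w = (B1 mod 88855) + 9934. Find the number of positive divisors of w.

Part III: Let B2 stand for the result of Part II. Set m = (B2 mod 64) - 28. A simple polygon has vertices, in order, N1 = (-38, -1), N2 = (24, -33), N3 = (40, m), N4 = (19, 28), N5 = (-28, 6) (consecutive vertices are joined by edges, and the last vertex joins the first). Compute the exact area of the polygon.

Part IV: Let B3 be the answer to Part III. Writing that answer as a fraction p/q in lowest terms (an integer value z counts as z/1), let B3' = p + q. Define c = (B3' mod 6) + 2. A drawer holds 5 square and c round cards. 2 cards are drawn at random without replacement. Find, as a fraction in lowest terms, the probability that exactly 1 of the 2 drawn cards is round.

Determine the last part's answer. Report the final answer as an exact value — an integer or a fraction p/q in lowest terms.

Part I: cross terms: (-32*-13 - 28*6)=248, (28*16 - 17*-13)=669, (17*37 - 17*16)=357, (17*35 - -32*37)=1779, (-32*6 - -32*35)=928; twice the area = |3981| = 3981; area = 3981/2; boundary points = 1 + 1 + 21 + 1 + 29 = 53; strictly interior points = area - boundary/2 + 1 = 1965; answer 1965
Part II: B1 = 1965; w = 11899; 11899 = 73 * 163; number of divisors = (1+1) * (1+1) = 4; answer 4
Part III: B2 = 4; m = -24; cross terms: (-38*-33 - 24*-1)=1278, (24*-24 - 40*-33)=744, (40*28 - 19*-24)=1576, (19*6 - -28*28)=898, (-28*-1 - -38*6)=256; twice the area = |4752| = 4752; area = 2376; answer 2376
Part IV: B3 = 2376; threaded value p + q = 2377; c = 3; total draws C(8,2) = 28; favorable C(3,1)*C(5,1) = 15; P = 15/28; answer 15/28

15/28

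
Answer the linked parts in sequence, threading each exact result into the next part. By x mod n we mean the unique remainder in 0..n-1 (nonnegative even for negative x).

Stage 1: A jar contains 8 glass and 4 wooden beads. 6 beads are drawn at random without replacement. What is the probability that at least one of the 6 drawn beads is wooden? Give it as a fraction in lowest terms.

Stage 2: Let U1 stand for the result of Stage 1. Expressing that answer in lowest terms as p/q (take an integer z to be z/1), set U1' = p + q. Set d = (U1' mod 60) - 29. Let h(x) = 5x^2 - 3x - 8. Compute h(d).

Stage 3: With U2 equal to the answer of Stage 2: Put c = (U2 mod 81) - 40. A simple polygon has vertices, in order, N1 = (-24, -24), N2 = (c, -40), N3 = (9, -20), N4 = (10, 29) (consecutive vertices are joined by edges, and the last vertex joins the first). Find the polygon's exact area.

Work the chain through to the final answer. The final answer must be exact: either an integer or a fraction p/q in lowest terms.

Stage 1: total draws C(12,6) = 924; complement C(8,6) = 28; favorable 924 - 28 = 896; P = 32/33; answer 32/33
Stage 2: U1 = 32/33; threaded value p + q = 65; d = -24; 5*(-24)^2 - 3*(-24)^1 - 8 = (2880) + (72) + (-8) = 2944; answer 2944
Stage 3: U2 = 2944; c = -12; cross terms: (-24*-40 - -12*-24)=672, (-12*-20 - 9*-40)=600, (9*29 - 10*-20)=461, (10*-24 - -24*29)=456; twice the area = |2189| = 2189; area = 2189/2; answer 2189/2

2189/2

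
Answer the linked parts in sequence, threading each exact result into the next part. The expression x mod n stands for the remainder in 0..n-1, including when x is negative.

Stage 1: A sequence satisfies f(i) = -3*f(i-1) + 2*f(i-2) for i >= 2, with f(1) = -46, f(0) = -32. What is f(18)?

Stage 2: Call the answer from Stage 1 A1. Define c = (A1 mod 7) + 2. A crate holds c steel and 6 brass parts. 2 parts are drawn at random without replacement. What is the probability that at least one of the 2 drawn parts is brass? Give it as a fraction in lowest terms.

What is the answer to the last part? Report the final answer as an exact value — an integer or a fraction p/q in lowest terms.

13/15

Stage 1: f(2) = -3*(-46) + 2*(-32) = 74; iterating: f(2)=74, f(3)=-314, f(4)=1090, f(5)=-3898, f(6)=13874, f(7)=-49418, f(8)=176002, f(9)=-626842, f(10)=2232530, f(11)=-7951274, f(12)=28318882, f(13)=-100859194, f(14)=359215346, f(15)=-1279364426, f(16)=4556523970, f(17)=-16228300762, f(18)=57797950226; answer 57797950226
Stage 2: A1 = 57797950226; c = 4; total draws C(10,2) = 45; complement C(4,2) = 6; favorable 45 - 6 = 39; P = 13/15; answer 13/15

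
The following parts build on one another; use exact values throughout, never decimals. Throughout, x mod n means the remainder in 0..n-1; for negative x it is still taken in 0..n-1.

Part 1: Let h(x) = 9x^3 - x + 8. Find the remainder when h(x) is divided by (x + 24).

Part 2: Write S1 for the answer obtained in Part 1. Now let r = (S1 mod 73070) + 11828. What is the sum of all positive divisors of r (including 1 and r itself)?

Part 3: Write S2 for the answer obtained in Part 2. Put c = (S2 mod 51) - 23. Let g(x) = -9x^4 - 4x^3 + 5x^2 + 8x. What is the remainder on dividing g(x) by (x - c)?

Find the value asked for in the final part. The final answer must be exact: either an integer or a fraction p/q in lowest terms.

0

Part 1: remainder = value at the root: 9*(-24)^3 - 1*(-24)^1 + 8 = (-124416) + (24) + (8) = -124384; answer -124384
Part 2: S1 = -124384; r = 33584; 33584 = 2^4 * 2099; sigma = (1 + 2 + 4 + 8 + 16) * (1 + 2099) = 31 * 2100 = 65100; answer 65100
Part 3: S2 = 65100; c = 1; remainder = value at the root: -9*(1)^4 - 4*(1)^3 + 5*(1)^2 + 8*(1)^1 = (-9) + (-4) + (5) + (8) = 0; answer 0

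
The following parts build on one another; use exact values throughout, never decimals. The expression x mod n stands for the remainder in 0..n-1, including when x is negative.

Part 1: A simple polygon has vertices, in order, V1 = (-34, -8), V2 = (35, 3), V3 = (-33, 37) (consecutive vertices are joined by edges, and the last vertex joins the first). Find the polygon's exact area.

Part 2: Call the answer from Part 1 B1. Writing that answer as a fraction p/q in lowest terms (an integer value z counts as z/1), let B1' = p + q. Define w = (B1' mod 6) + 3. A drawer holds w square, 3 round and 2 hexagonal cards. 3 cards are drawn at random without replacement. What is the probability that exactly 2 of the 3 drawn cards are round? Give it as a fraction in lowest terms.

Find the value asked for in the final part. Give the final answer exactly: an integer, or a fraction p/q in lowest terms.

15/56

Part 1: cross terms: (-34*3 - 35*-8)=178, (35*37 - -33*3)=1394, (-33*-8 - -34*37)=1522; twice the area = |3094| = 3094; area = 1547; answer 1547
Part 2: B1 = 1547; threaded value p + q = 1548; w = 3; total draws C(8,3) = 56; favorable C(3,2)*C(5,1) = 15; P = 15/56; answer 15/56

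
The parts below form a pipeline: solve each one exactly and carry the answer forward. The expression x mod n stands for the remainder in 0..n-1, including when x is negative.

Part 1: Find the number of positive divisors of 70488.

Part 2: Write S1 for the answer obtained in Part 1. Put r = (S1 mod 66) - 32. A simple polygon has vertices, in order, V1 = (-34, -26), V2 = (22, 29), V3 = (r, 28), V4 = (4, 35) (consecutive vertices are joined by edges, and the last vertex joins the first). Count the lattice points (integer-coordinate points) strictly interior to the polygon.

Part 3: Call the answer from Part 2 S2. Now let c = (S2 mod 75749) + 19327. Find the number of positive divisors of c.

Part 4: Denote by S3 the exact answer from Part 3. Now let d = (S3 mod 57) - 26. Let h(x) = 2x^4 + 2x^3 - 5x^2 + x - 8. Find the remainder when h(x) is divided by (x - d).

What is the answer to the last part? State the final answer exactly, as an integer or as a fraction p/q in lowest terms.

70342

Part 1: 70488 = 2^3 * 3^2 * 11 * 89; number of divisors = (3+1) * (2+1) * (1+1) * (1+1) = 48; answer 48
Part 2: S1 = 48; r = 16; cross terms: (-34*29 - 22*-26)=-414, (22*28 - 16*29)=152, (16*35 - 4*28)=448, (4*-26 - -34*35)=1086; twice the area = |1272| = 1272; area = 636; boundary points = 1 + 1 + 1 + 1 = 4; strictly interior points = area - boundary/2 + 1 = 635; answer 635
Part 3: S2 = 635; c = 19962; 19962 = 2 * 3^2 * 1109; number of divisors = (1+1) * (2+1) * (1+1) = 12; answer 12
Part 4: S3 = 12; d = -14; remainder = value at the root: 2*(-14)^4 + 2*(-14)^3 - 5*(-14)^2 + 1*(-14)^1 - 8 = (76832) + (-5488) + (-980) + (-14) + (-8) = 70342; answer 70342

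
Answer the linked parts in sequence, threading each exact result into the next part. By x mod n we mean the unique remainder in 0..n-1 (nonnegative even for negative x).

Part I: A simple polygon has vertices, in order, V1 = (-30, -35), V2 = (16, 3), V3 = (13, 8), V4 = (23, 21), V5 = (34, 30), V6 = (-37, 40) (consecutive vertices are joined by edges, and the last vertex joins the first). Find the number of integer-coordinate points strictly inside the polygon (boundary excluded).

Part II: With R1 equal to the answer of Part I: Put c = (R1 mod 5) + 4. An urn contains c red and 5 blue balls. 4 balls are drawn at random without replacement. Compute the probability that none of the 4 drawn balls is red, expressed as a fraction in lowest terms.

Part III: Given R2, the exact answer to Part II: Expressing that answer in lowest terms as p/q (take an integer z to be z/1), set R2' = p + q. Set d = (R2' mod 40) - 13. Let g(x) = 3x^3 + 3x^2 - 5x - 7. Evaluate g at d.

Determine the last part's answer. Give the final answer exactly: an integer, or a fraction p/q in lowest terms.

8743

Part I: cross terms: (-30*3 - 16*-35)=470, (16*8 - 13*3)=89, (13*21 - 23*8)=89, (23*30 - 34*21)=-24, (34*40 - -37*30)=2470, (-37*-35 - -30*40)=2495; twice the area = |5589| = 5589; area = 5589/2; boundary points = 2 + 1 + 1 + 1 + 1 + 1 = 7; strictly interior points = area - boundary/2 + 1 = 2792; answer 2792
Part II: R1 = 2792; c = 6; total draws C(11,4) = 330; favorable C(5,4) = 5; P = 1/66; answer 1/66
Part III: R2 = 1/66; threaded value p + q = 67; d = 14; 3*(14)^3 + 3*(14)^2 - 5*(14)^1 - 7 = (8232) + (588) + (-70) + (-7) = 8743; answer 8743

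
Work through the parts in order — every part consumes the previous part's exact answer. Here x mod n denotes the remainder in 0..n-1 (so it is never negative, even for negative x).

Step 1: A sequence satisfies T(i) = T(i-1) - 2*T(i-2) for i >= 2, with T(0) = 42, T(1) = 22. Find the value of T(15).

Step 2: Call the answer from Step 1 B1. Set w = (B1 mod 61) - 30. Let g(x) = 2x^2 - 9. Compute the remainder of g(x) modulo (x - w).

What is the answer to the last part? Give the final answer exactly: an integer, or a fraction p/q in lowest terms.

569

Step 1: T(2) = 1*(22) - 2*(42) = -62; iterating: T(2)=-62, T(3)=-106, T(4)=18, T(5)=230, T(6)=194, T(7)=-266, T(8)=-654, T(9)=-122, T(10)=1186, T(11)=1430, T(12)=-942, T(13)=-3802, T(14)=-1918, T(15)=5686; answer 5686
Step 2: B1 = 5686; w = -17; remainder = value at the root: 2*(-17)^2 - 9 = (578) + (-9) = 569; answer 569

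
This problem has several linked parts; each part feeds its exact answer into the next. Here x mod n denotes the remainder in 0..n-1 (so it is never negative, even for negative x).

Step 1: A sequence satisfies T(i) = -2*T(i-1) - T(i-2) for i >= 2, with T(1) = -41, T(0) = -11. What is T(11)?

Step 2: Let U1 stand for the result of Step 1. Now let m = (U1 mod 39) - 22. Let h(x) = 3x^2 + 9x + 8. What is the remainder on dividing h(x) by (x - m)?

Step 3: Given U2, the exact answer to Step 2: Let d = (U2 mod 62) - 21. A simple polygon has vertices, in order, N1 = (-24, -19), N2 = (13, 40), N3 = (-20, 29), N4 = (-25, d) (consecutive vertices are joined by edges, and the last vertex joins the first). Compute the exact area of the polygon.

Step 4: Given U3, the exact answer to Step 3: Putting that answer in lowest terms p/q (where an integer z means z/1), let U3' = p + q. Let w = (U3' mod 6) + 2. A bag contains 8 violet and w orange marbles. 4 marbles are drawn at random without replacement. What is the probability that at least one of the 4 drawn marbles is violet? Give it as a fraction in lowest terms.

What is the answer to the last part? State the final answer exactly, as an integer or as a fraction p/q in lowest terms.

142/143

Step 1: T(2) = -2*(-41) - 1*(-11) = 93; iterating: T(2)=93, T(3)=-145, T(4)=197, T(5)=-249, T(6)=301, T(7)=-353, T(8)=405, T(9)=-457, T(10)=509, T(11)=-561; answer -561
Step 2: U1 = -561; m = 2; remainder = value at the root: 3*(2)^2 + 9*(2)^1 + 8 = (12) + (18) + (8) = 38; answer 38
Step 3: U2 = 38; d = 17; cross terms: (-24*40 - 13*-19)=-713, (13*29 - -20*40)=1177, (-20*17 - -25*29)=385, (-25*-19 - -24*17)=883; twice the area = |1732| = 1732; area = 866; answer 866
Step 4: U3 = 866; threaded value p + q = 867; w = 5; total draws C(13,4) = 715; complement C(5,4) = 5; favorable 715 - 5 = 710; P = 142/143; answer 142/143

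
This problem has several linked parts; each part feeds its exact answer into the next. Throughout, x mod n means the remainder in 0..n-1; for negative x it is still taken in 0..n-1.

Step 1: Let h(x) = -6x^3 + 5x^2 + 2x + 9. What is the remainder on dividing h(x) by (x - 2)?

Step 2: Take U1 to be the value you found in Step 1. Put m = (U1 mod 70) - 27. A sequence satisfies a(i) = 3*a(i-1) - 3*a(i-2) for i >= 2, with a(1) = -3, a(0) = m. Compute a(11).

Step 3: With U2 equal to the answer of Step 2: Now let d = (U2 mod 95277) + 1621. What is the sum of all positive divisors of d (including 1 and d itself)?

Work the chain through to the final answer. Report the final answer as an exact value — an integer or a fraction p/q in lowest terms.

Step 1: remainder = value at the root: -6*(2)^3 + 5*(2)^2 + 2*(2)^1 + 9 = (-48) + (20) + (4) + (9) = -15; answer -15
Step 2: U1 = -15; m = 28; a(2) = 3*(-3) - 3*(28) = -93; iterating: a(2)=-93, a(3)=-270, a(4)=-531, a(5)=-783, a(6)=-756, a(7)=81, a(8)=2511, a(9)=7290, a(10)=14337, a(11)=21141; answer 21141
Step 3: U2 = 21141; d = 22762; 22762 = 2 * 19 * 599; sigma = (1 + 2) * (1 + 19) * (1 + 599) = 3 * 20 * 600 = 36000; answer 36000

36000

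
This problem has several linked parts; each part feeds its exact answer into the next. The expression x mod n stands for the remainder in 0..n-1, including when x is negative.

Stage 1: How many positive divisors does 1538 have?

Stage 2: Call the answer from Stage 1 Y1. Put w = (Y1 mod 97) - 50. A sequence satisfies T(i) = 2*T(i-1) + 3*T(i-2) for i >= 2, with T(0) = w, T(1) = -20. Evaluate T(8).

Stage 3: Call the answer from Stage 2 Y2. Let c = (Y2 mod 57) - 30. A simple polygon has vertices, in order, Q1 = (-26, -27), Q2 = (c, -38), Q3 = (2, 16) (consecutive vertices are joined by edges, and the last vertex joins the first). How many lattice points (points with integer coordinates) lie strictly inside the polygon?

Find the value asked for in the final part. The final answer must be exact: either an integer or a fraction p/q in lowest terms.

Stage 1: 1538 = 2 * 769; number of divisors = (1+1) * (1+1) = 4; answer 4
Stage 2: Y1 = 4; w = -46; T(2) = 2*(-20) + 3*(-46) = -178; iterating: T(2)=-178, T(3)=-416, T(4)=-1366, T(5)=-3980, T(6)=-12058, T(7)=-36056, T(8)=-108286; answer -108286
Stage 3: Y2 = -108286; c = -16; cross terms: (-26*-38 - -16*-27)=556, (-16*16 - 2*-38)=-180, (2*-27 - -26*16)=362; twice the area = |738| = 738; area = 369; boundary points = 1 + 18 + 1 = 20; strictly interior points = area - boundary/2 + 1 = 360; answer 360

360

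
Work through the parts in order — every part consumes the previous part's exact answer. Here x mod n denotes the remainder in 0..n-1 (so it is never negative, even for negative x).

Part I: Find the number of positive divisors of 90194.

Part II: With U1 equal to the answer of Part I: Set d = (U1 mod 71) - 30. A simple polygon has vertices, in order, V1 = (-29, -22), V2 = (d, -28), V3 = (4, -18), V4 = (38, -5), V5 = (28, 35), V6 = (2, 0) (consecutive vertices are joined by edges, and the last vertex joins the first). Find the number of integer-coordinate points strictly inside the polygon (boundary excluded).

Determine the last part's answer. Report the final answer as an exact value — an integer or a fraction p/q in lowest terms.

Part I: 90194 = 2 * 13 * 3469; number of divisors = (1+1) * (1+1) * (1+1) = 8; answer 8
Part II: U1 = 8; d = -22; cross terms: (-29*-28 - -22*-22)=328, (-22*-18 - 4*-28)=508, (4*-5 - 38*-18)=664, (38*35 - 28*-5)=1470, (28*0 - 2*35)=-70, (2*-22 - -29*0)=-44; twice the area = |2856| = 2856; area = 1428; boundary points = 1 + 2 + 1 + 10 + 1 + 1 = 16; strictly interior points = area - boundary/2 + 1 = 1421; answer 1421

1421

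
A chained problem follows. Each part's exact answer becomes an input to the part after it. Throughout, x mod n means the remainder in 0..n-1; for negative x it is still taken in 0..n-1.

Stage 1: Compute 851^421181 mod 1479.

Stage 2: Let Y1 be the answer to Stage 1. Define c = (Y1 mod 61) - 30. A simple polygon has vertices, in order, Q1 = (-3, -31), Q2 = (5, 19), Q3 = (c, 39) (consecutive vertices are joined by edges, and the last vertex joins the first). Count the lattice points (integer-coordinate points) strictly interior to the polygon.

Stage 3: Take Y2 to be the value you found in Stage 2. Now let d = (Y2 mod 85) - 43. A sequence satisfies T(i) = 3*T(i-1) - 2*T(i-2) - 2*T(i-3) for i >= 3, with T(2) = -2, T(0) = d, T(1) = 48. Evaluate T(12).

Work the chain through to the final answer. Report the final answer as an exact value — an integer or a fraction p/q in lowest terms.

Stage 1: squarings mod 1479: 851^1=851, 851^2=970, 851^4=256, 851^8=460, 851^16=103, 851^32=256, 851^64=460, 851^128=103, 851^256=256, 851^512=460, 851^1024=103, 851^2048=256, 851^4096=460, 851^8192=103, 851^16384=256, 851^32768=460, 851^65536=103, 851^131072=256, 851^262144=460; 851^421181 = 851^1 * 851^4 * 851^8 * 851^16 * 851^32 * 851^256 * 851^1024 * 851^2048 * 851^8192 * 851^16384 * 851^131072 * 851^262144 = 443 (mod 1479); answer 443
Stage 2: Y1 = 443; c = -14; cross terms: (-3*19 - 5*-31)=98, (5*39 - -14*19)=461, (-14*-31 - -3*39)=551; twice the area = |1110| = 1110; area = 555; boundary points = 2 + 1 + 1 = 4; strictly interior points = area - boundary/2 + 1 = 554; answer 554
Stage 3: Y2 = 554; d = 1; T(3) = 3*(-2) - 2*(48) - 2*(1) = -104; iterating: T(3)=-104, T(4)=-404, T(5)=-1000, T(6)=-1984, T(7)=-3144, T(8)=-3464, T(9)=-136, T(10)=12808, T(11)=45624, T(12)=111528; answer 111528

111528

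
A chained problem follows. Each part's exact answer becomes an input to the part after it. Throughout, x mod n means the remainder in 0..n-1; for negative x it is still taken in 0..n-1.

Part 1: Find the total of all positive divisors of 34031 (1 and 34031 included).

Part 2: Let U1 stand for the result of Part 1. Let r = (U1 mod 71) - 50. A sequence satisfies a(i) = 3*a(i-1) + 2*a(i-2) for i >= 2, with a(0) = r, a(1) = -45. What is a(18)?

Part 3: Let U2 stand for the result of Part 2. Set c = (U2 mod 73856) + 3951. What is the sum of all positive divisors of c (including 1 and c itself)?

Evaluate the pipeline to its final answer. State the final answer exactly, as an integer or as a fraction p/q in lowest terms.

57474

Part 1: 34031 is prime, so its only divisors are 1 and 34031; sigma = 1 + 34031 = 34032; answer 34032
Part 2: U1 = 34032; r = -27; a(2) = 3*(-45) + 2*(-27) = -189; iterating: a(2)=-189, a(3)=-657, a(4)=-2349, a(5)=-8361, a(6)=-29781, a(7)=-106065, a(8)=-377757, a(9)=-1345401, a(10)=-4791717, a(11)=-17065953, a(12)=-60781293, a(13)=-216475785, a(14)=-770989941, a(15)=-2745921393, a(16)=-9779744061, a(17)=-34831074969, a(18)=-124052713029; answer -124052713029
Part 3: U2 = -124052713029; c = 38314; 38314 = 2 * 19157; sigma = (1 + 2) * (1 + 19157) = 3 * 19158 = 57474; answer 57474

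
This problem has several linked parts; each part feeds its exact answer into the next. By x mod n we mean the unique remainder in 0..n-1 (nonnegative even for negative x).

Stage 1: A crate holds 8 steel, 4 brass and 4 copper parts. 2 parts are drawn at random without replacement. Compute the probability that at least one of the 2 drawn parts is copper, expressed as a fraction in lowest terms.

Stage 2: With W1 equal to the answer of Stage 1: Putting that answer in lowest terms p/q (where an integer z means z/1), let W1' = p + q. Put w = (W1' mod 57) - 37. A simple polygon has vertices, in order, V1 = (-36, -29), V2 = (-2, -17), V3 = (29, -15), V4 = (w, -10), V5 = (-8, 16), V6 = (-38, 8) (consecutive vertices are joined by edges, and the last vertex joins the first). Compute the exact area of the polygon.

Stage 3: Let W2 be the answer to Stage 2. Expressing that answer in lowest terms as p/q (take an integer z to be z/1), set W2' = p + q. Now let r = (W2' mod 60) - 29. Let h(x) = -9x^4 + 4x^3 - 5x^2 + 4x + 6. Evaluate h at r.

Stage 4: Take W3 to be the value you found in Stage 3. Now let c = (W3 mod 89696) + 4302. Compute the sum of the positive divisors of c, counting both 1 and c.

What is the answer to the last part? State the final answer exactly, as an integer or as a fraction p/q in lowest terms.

Stage 1: total draws C(16,2) = 120; complement C(12,2) = 66; favorable 120 - 66 = 54; P = 9/20; answer 9/20
Stage 2: W1 = 9/20; threaded value p + q = 29; w = -8; cross terms: (-36*-17 - -2*-29)=554, (-2*-15 - 29*-17)=523, (29*-10 - -8*-15)=-410, (-8*16 - -8*-10)=-208, (-8*8 - -38*16)=544, (-38*-29 - -36*8)=1390; twice the area = |2393| = 2393; area = 2393/2; answer 2393/2
Stage 3: W2 = 2393/2; threaded value p + q = 2395; r = 26; -9*(26)^4 + 4*(26)^3 - 5*(26)^2 + 4*(26)^1 + 6 = (-4112784) + (70304) + (-3380) + (104) + (6) = -4045750; answer -4045750
Stage 4: W3 = -4045750; c = 84568; 84568 = 2^3 * 11 * 31^2; sigma = (1 + 2 + 4 + 8) * (1 + 11) * (1 + 31 + 961) = 15 * 12 * 993 = 178740; answer 178740

178740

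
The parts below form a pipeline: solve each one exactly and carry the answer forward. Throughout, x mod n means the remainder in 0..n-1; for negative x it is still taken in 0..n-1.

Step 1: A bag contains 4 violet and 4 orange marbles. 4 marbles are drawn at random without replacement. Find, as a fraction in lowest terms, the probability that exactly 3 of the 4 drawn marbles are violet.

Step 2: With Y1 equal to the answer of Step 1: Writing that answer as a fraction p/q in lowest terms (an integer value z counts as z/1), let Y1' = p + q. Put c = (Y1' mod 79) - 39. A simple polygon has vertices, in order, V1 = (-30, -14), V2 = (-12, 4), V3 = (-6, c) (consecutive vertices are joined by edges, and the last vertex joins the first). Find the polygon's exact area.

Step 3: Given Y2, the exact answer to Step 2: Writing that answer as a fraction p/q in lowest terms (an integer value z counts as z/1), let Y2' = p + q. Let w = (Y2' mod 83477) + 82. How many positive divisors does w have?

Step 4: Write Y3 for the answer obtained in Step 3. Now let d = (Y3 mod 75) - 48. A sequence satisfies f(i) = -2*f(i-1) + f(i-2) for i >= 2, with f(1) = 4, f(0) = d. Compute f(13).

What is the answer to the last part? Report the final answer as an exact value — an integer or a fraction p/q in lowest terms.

771404

Step 1: total draws C(8,4) = 70; favorable C(4,3)*C(4,1) = 16; P = 8/35; answer 8/35
Step 2: Y1 = 8/35; threaded value p + q = 43; c = 4; cross terms: (-30*4 - -12*-14)=-288, (-12*4 - -6*4)=-24, (-6*-14 - -30*4)=204; twice the area = |-108| = 108; area = 54; answer 54
Step 3: Y2 = 54; threaded value p + q = 55; w = 137; 137 is prime, so its only divisors are 1 and 137; count = 2; answer 2
Step 4: Y3 = 2; d = -46; f(2) = -2*(4) + 1*(-46) = -54; iterating: f(2)=-54, f(3)=112, f(4)=-278, f(5)=668, f(6)=-1614, f(7)=3896, f(8)=-9406, f(9)=22708, f(10)=-54822, f(11)=132352, f(12)=-319526, f(13)=771404; answer 771404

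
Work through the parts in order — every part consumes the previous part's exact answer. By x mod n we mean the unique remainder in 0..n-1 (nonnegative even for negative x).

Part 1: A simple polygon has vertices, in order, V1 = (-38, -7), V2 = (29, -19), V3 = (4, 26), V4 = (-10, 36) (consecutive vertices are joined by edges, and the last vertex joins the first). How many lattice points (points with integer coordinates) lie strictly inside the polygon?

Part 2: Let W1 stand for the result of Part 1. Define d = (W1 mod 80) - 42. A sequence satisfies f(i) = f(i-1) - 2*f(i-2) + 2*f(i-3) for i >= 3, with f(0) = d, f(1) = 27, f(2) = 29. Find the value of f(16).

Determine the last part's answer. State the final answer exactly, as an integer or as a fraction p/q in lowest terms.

-3067

Part 1: cross terms: (-38*-19 - 29*-7)=925, (29*26 - 4*-19)=830, (4*36 - -10*26)=404, (-10*-7 - -38*36)=1438; twice the area = |3597| = 3597; area = 3597/2; boundary points = 1 + 5 + 2 + 1 = 9; strictly interior points = area - boundary/2 + 1 = 1795; answer 1795
Part 2: W1 = 1795; d = -7; f(3) = 1*(29) - 2*(27) + 2*(-7) = -39; iterating: f(3)=-39, f(4)=-43, f(5)=93, f(6)=101, f(7)=-171, f(8)=-187, f(9)=357, f(10)=389, f(11)=-699, f(12)=-763, f(13)=1413, f(14)=1541, f(15)=-2811, f(16)=-3067; answer -3067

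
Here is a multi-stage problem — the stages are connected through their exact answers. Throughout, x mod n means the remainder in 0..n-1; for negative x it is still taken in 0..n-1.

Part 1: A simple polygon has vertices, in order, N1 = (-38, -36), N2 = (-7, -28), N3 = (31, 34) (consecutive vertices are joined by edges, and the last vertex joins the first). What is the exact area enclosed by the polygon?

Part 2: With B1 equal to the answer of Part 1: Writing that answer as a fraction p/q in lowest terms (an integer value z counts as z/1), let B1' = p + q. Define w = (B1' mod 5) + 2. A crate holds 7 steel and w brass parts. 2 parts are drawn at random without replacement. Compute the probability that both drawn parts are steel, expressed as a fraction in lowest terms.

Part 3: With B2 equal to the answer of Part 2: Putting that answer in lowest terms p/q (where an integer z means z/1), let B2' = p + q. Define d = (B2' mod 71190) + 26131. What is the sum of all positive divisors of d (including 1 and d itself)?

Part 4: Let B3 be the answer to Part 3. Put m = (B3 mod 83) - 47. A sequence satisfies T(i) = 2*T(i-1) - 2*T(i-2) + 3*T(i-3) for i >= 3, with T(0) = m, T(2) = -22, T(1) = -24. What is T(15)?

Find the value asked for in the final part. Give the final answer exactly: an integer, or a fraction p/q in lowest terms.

Part 1: cross terms: (-38*-28 - -7*-36)=812, (-7*34 - 31*-28)=630, (31*-36 - -38*34)=176; twice the area = |1618| = 1618; area = 809; answer 809
Part 2: B1 = 809; threaded value p + q = 810; w = 2; total draws C(9,2) = 36; favorable C(7,2) = 21; P = 7/12; answer 7/12
Part 3: B2 = 7/12; threaded value p + q = 19; d = 26150; 26150 = 2 * 5^2 * 523; sigma = (1 + 2) * (1 + 5 + 25) * (1 + 523) = 3 * 31 * 524 = 48732; answer 48732
Part 4: B3 = 48732; m = -36; T(3) = 2*(-22) - 2*(-24) + 3*(-36) = -104; iterating: T(3)=-104, T(4)=-236, T(5)=-330, T(6)=-500, T(7)=-1048, T(8)=-2086, T(9)=-3576, T(10)=-6124, T(11)=-11354, T(12)=-21188, T(13)=-38040, T(14)=-67766, T(15)=-123016; answer -123016

-123016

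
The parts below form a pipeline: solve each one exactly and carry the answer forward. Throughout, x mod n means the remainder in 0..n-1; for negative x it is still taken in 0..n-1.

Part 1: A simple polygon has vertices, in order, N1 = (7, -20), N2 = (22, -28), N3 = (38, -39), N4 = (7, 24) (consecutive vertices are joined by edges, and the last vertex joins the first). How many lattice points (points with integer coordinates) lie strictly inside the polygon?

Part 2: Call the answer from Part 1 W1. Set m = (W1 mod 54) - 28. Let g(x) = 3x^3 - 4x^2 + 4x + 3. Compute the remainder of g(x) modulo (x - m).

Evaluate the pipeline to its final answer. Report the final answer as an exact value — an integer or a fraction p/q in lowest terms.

19212

Part 1: cross terms: (7*-28 - 22*-20)=244, (22*-39 - 38*-28)=206, (38*24 - 7*-39)=1185, (7*-20 - 7*24)=-308; twice the area = |1327| = 1327; area = 1327/2; boundary points = 1 + 1 + 1 + 44 = 47; strictly interior points = area - boundary/2 + 1 = 641; answer 641
Part 2: W1 = 641; m = 19; remainder = value at the root: 3*(19)^3 - 4*(19)^2 + 4*(19)^1 + 3 = (20577) + (-1444) + (76) + (3) = 19212; answer 19212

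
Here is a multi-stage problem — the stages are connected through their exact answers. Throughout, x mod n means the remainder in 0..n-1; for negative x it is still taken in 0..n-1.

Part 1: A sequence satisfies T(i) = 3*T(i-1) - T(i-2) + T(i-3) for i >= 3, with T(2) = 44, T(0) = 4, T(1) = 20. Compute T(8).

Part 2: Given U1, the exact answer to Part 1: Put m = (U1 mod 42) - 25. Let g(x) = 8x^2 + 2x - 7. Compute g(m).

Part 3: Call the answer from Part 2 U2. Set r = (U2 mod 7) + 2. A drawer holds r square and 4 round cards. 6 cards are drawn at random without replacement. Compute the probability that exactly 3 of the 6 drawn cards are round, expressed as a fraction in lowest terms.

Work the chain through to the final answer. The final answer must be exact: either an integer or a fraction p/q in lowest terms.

10/21

Part 1: T(3) = 3*(44) - 1*(20) + 1*(4) = 116; iterating: T(3)=116, T(4)=324, T(5)=900, T(6)=2492, T(7)=6900, T(8)=19108; answer 19108
Part 2: U1 = 19108; m = 15; 8*(15)^2 + 2*(15)^1 - 7 = (1800) + (30) + (-7) = 1823; answer 1823
Part 3: U2 = 1823; r = 5; total draws C(9,6) = 84; favorable C(4,3)*C(5,3) = 40; P = 10/21; answer 10/21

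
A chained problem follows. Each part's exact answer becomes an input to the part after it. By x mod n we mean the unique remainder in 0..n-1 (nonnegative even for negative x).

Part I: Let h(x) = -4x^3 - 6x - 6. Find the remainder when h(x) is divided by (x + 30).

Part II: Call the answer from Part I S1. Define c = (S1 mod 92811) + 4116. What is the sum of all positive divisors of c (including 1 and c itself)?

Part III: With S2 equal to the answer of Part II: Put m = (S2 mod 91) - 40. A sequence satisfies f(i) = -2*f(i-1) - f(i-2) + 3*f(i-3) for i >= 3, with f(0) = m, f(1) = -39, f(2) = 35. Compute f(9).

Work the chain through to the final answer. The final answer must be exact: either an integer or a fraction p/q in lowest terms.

-9487

Part I: remainder = value at the root: -4*(-30)^3 - 6*(-30)^1 - 6 = (108000) + (180) + (-6) = 108174; answer 108174
Part II: S1 = 108174; c = 19479; 19479 = 3 * 43 * 151; sigma = (1 + 3) * (1 + 43) * (1 + 151) = 4 * 44 * 152 = 26752; answer 26752
Part III: S2 = 26752; m = 49; f(3) = -2*(35) - 1*(-39) + 3*(49) = 116; iterating: f(3)=116, f(4)=-384, f(5)=757, f(6)=-782, f(7)=-345, f(8)=3743, f(9)=-9487; answer -9487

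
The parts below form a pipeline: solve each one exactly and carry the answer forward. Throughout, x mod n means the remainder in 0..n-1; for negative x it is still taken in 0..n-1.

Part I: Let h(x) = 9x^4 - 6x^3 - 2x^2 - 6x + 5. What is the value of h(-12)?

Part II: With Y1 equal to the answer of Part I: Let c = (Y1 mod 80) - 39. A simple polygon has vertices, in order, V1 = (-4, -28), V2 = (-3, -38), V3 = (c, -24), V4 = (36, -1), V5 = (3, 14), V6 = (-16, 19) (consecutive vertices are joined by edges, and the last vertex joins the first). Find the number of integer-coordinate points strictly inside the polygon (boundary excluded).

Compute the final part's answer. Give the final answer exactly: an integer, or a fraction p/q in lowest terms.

1562

Part I: 9*(-12)^4 - 6*(-12)^3 - 2*(-12)^2 - 6*(-12)^1 + 5 = (186624) + (10368) + (-288) + (72) + (5) = 196781; answer 196781
Part II: Y1 = 196781; c = 22; cross terms: (-4*-38 - -3*-28)=68, (-3*-24 - 22*-38)=908, (22*-1 - 36*-24)=842, (36*14 - 3*-1)=507, (3*19 - -16*14)=281, (-16*-28 - -4*19)=524; twice the area = |3130| = 3130; area = 1565; boundary points = 1 + 1 + 1 + 3 + 1 + 1 = 8; strictly interior points = area - boundary/2 + 1 = 1562; answer 1562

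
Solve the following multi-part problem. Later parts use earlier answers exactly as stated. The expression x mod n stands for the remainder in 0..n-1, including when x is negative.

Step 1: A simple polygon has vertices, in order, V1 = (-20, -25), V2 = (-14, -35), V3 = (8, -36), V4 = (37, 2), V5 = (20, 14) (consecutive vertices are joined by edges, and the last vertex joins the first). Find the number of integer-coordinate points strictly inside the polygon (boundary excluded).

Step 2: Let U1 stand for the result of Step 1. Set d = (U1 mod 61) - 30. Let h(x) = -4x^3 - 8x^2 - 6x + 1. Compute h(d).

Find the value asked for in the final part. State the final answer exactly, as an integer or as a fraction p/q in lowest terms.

153

Step 1: cross terms: (-20*-35 - -14*-25)=350, (-14*-36 - 8*-35)=784, (8*2 - 37*-36)=1348, (37*14 - 20*2)=478, (20*-25 - -20*14)=-220; twice the area = |2740| = 2740; area = 1370; boundary points = 2 + 1 + 1 + 1 + 1 = 6; strictly interior points = area - boundary/2 + 1 = 1368; answer 1368
Step 2: U1 = 1368; d = -4; -4*(-4)^3 - 8*(-4)^2 - 6*(-4)^1 + 1 = (256) + (-128) + (24) + (1) = 153; answer 153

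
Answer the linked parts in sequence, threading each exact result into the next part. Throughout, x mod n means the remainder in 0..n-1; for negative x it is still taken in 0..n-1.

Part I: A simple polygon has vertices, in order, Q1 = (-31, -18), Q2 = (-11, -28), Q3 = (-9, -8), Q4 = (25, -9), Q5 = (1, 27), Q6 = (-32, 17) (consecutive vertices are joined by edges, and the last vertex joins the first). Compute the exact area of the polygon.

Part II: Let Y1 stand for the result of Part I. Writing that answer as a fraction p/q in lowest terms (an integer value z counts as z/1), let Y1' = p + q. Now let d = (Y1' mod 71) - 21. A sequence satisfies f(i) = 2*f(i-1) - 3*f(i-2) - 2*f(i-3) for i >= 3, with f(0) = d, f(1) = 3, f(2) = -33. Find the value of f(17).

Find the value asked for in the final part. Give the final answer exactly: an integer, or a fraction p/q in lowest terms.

Part I: cross terms: (-31*-28 - -11*-18)=670, (-11*-8 - -9*-28)=-164, (-9*-9 - 25*-8)=281, (25*27 - 1*-9)=684, (1*17 - -32*27)=881, (-32*-18 - -31*17)=1103; twice the area = |3455| = 3455; area = 3455/2; answer 3455/2
Part II: Y1 = 3455/2; threaded value p + q = 3457; d = 28; f(3) = 2*(-33) - 3*(3) - 2*(28) = -131; iterating: f(3)=-131, f(4)=-169, f(5)=121, f(6)=1011, f(7)=1997, f(8)=719, f(9)=-6575, f(10)=-19301, f(11)=-20315, f(12)=30423, f(13)=160393, f(14)=270147, f(15)=-1731, f(16)=-1134689, f(17)=-2804479; answer -2804479

-2804479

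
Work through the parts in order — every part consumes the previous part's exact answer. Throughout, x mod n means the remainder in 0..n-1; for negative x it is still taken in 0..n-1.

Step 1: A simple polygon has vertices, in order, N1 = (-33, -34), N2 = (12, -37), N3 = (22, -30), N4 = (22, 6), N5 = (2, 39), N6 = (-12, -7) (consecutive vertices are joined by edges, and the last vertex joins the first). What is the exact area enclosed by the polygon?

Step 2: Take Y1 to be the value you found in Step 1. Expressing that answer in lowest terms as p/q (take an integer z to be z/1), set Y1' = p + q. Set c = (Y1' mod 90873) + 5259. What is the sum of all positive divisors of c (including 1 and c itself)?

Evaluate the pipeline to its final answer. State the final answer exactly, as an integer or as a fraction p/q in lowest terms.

15372

Step 1: cross terms: (-33*-37 - 12*-34)=1629, (12*-30 - 22*-37)=454, (22*6 - 22*-30)=792, (22*39 - 2*6)=846, (2*-7 - -12*39)=454, (-12*-34 - -33*-7)=177; twice the area = |4352| = 4352; area = 2176; answer 2176
Step 2: Y1 = 2176; threaded value p + q = 2177; c = 7436; 7436 = 2^2 * 11 * 13^2; sigma = (1 + 2 + 4) * (1 + 11) * (1 + 13 + 169) = 7 * 12 * 183 = 15372; answer 15372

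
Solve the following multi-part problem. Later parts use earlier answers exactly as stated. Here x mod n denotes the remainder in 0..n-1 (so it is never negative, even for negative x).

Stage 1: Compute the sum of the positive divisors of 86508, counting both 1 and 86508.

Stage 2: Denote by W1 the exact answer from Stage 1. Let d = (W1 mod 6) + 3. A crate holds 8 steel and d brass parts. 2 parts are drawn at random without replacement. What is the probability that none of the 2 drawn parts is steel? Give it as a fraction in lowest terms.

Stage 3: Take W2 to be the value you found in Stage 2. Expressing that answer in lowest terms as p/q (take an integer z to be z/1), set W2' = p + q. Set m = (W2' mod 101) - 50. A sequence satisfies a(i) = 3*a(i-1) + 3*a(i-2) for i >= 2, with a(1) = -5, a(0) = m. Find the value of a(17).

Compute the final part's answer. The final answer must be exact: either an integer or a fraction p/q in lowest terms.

Stage 1: 86508 = 2^2 * 3^5 * 89; sigma = (1 + 2 + 4) * (1 + 3 + 9 + 27 + 81 + 243) * (1 + 89) = 7 * 364 * 90 = 229320; answer 229320
Stage 2: W1 = 229320; d = 3; total draws C(11,2) = 55; favorable C(3,2) = 3; P = 3/55; answer 3/55
Stage 3: W2 = 3/55; threaded value p + q = 58; m = 8; a(2) = 3*(-5) + 3*(8) = 9; iterating: a(2)=9, a(3)=12, a(4)=63, a(5)=225, a(6)=864, a(7)=3267, a(8)=12393, a(9)=46980, a(10)=178119, a(11)=675297, a(12)=2560248, a(13)=9706635, a(14)=36800649, a(15)=139521852, a(16)=528967503, a(17)=2005468065; answer 2005468065

2005468065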